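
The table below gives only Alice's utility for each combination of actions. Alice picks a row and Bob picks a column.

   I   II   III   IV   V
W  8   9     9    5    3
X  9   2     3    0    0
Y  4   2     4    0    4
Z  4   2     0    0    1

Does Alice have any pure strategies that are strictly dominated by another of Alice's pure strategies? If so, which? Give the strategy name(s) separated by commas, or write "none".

W is not dominated — it holds its own against X at II (9>2); Y at I (8>4); Z at I (8>4).
X is not dominated — it holds its own against W at I (9>8); Y at I (9>4); Z at I (9>4).
Y is not dominated — it holds its own against W at V (4>3); X at II (2=2); Z at I (4=4).
W strictly dominates Z — I: 8>4, II: 9>2, III: 9>0, IV: 5>0, V: 3>1.

Z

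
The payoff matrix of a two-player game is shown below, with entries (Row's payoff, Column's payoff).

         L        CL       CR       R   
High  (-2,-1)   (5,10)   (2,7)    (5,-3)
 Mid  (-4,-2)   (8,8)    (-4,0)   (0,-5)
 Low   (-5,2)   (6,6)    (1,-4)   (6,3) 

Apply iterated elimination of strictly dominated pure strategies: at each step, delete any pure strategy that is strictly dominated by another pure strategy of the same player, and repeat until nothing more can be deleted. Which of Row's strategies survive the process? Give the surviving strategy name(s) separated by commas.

Column's strategy L is strictly dominated by CL (High: 10>-1, Mid: 8>-2, Low: 6>2) and is removed.
For Column, CL strictly dominates CR on the remaining rows (High: 10>7, Mid: 8>0, Low: 6>-4); eliminate CR.
Row High is eliminated: Low beats it against every remaining column (CL: 6>5, R: 6>5).
For Column, CL strictly dominates R on the remaining rows (Mid: 8>-5, Low: 6>3); eliminate R.
Row's strategy Low is strictly dominated by Mid (CL: 8>6) and is removed.
Among the remaining strategies, none is strictly dominated by another pure strategy of the same player, so the elimination stops.
Surviving strategies — Row: {Mid}; Column: {CL}.

Mid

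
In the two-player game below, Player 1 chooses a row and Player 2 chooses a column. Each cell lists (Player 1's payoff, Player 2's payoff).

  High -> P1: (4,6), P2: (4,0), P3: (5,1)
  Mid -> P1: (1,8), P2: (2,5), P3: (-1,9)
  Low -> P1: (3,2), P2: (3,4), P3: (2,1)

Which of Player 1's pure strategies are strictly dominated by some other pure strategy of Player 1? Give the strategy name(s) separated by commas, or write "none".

High: no other strategy beats it everywhere (Mid at P1 (4>1); Low at P1 (4>3)).
Mid is strictly dominated by High (P1: 4>1, P2: 4>2, P3: 5>-1).
Low: dominated, since High does at least as well everywhere (P1: 4>3, P2: 4>3, P3: 5>2).

Mid, Low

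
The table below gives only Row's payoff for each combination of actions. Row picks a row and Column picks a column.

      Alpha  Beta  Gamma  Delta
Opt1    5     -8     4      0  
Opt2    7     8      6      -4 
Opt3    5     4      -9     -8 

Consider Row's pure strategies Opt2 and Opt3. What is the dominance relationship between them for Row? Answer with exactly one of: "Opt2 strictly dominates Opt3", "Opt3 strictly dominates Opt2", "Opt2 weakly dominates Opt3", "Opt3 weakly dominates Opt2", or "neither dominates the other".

Opt2's payoffs vs Opt3's, by Column's action — Alpha: 7>5, Beta: 8>4, Gamma: 6>-9, Delta: -4>-8.
Every comparison favours Opt2, so Opt2 strictly dominates Opt3.

Opt2 strictly dominates Opt3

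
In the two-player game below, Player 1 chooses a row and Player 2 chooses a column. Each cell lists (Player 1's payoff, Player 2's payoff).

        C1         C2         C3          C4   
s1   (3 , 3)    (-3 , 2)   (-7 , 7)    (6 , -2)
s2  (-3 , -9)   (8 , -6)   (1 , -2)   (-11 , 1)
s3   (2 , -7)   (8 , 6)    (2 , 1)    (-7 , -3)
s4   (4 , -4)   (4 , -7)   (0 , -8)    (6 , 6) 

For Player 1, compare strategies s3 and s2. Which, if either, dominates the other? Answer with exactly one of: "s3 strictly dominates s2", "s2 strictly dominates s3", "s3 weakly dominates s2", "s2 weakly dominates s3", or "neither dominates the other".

s3 weakly dominates s2

s3's payoffs vs s2's, by Player 2's action — C1: 2>-3, C2: 8=8, C3: 2>1, C4: -7>-11.
s3 is at least as good everywhere and strictly better somewhere (tied only at C2), so s3 weakly but not strictly dominates s2.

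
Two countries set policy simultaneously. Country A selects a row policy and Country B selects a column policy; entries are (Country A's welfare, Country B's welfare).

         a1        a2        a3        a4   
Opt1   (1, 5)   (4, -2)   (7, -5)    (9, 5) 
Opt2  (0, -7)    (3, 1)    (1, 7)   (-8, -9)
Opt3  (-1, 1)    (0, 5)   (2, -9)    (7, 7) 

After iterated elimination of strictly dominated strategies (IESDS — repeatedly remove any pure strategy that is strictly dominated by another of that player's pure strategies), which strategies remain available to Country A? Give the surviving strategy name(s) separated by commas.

Country A's strategy Opt2 is strictly dominated by Opt1 (a1: 1>0, a2: 4>3, a3: 7>1, a4: 9>-8) and is removed.
Row Opt3 is eliminated: Opt1 beats it against every remaining column (a1: 1>-1, a2: 4>0, a3: 7>2, a4: 9>7).
Column a2 is eliminated: a1 beats it against every remaining row (Opt1: 5>-2).
Column a3 is eliminated: a1 beats it against every remaining row (Opt1: 5>-5).
Among the remaining strategies, none is strictly dominated by another pure strategy of the same player, so the elimination stops.
Surviving strategies — Country A: {Opt1}; Country B: {a1, a4}.

Opt1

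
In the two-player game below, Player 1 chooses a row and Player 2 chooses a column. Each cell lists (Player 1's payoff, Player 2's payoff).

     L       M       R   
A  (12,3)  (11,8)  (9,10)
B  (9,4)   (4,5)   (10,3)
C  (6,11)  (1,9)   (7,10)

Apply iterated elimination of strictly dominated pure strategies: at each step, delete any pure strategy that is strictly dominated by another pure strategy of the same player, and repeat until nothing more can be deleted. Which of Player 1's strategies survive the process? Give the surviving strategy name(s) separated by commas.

For Player 1, A strictly dominates C on the remaining columns (L: 12>6, M: 11>1, R: 9>7); eliminate C.
Player 2's strategy L is strictly dominated by M (A: 8>3, B: 5>4) and is removed.
Among the remaining strategies, none is strictly dominated by another pure strategy of the same player, so the elimination stops.
Surviving strategies — Player 1: {A, B}; Player 2: {M, R}.

A, B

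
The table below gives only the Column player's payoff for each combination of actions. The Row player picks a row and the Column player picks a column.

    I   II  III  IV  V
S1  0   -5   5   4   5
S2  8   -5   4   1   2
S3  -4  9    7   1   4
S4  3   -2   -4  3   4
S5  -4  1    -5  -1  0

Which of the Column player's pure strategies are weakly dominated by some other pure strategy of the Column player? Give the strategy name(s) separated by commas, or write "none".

I is not dominated — it holds its own against II at S1 (0>-5); III at S2 (8>4); IV at S2 (8>1); V at S2 (8>2).
Nothing dominates II: I at S3 (9>-4); III at S3 (9>7); IV at S3 (9>1); V at S3 (9>4).
Nothing dominates III: I at S1 (5>0); II at S1 (5>-5); IV at S1 (5>4); V at S2 (4>2).
V weakly dominates IV — S1: 5>4, S2: 2>1, S3: 4>1, S4: 4>3, S5: 0>-1.
Nothing dominates V: I at S1 (5>0); II at S1 (5>-5); III at S4 (4>-4); IV at S1 (5>4).

IV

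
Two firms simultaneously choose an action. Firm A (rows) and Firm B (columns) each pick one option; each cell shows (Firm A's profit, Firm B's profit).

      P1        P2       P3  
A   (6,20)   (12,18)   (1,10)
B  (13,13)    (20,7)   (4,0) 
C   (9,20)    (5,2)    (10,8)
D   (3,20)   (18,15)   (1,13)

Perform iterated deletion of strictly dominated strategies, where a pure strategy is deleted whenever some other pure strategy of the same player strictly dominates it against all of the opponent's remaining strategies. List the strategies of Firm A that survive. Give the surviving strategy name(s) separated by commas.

B

For Firm A, B strictly dominates A on the remaining columns (P1: 13>6, P2: 20>12, P3: 4>1); eliminate A.
Firm A's strategy D is strictly dominated by B (P1: 13>3, P2: 20>18, P3: 4>1) and is removed.
For Firm B, P1 strictly dominates P2 on the remaining rows (B: 13>7, C: 20>2); eliminate P2.
Column P3 is eliminated: P1 beats it against every remaining row (B: 13>0, C: 20>8).
For Firm A, B strictly dominates C on the remaining columns (P1: 13>9); eliminate C.
Among the remaining strategies, none is strictly dominated by another pure strategy of the same player, so the elimination stops.
Surviving strategies — Firm A: {B}; Firm B: {P1}.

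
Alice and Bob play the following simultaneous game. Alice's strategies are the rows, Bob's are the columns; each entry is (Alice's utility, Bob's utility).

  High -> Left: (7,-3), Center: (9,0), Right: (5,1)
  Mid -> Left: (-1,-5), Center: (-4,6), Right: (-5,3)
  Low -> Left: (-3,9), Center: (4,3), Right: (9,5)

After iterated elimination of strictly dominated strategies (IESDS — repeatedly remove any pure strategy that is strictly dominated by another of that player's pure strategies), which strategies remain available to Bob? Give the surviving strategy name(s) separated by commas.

Left, Right

Row Mid is eliminated: High beats it against every remaining column (Left: 7>-1, Center: 9>-4, Right: 5>-5).
Bob's strategy Center is strictly dominated by Right (High: 1>0, Low: 5>3) and is removed.
Among the remaining strategies, none is strictly dominated by another pure strategy of the same player, so the elimination stops.
Surviving strategies — Alice: {High, Low}; Bob: {Left, Right}.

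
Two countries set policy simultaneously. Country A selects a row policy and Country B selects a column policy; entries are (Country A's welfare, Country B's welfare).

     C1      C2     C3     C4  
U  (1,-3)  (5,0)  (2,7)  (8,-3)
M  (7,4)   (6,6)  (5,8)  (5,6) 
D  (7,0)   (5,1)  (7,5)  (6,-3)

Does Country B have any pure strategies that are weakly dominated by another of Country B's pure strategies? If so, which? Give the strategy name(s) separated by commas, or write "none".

C1: dominated, since C2 does at least as well everywhere (U: 0>-3, M: 6>4, D: 1>0).
C2: dominated, since C3 does at least as well everywhere (U: 7>0, M: 8>6, D: 5>1).
Nothing dominates C3: C1 at U (7>-3); C2 at U (7>0); C4 at U (7>-3).
C4 is weakly dominated by C2 (U: 0>-3, M: 6=6, D: 1>-3).

C1, C2, C4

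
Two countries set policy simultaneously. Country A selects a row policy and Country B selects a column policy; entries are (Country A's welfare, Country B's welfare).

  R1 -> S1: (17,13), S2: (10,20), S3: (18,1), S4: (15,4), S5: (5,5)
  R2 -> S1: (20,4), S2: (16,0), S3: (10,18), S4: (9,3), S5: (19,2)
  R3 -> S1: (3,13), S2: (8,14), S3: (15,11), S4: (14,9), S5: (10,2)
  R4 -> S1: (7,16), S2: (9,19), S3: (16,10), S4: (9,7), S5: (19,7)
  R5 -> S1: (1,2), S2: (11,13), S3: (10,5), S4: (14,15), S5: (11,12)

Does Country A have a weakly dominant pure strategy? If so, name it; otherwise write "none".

none

R1 fails to dominate R2 at S1 (17<20).
R2 fails to dominate R1 at S3 (10<18).
R3 fails to dominate R1 at S1 (3<17).
R4 fails to dominate R1 at S1 (7<17).
R5 fails to dominate R1 at S1 (1<17).
No single strategy dominates all the others.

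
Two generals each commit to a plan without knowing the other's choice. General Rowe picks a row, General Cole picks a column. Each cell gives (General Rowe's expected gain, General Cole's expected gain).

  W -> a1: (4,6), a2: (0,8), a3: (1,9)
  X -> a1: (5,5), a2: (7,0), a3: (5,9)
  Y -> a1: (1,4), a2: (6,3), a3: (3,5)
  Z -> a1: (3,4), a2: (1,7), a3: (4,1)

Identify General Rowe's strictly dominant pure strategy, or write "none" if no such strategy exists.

X vs W: a1: 5>4, a2: 7>0, a3: 5>1.
X vs Y: a1: 5>1, a2: 7>6, a3: 5>3.
X vs Z: a1: 5>3, a2: 7>1, a3: 5>4.
X strictly beats every other strategy against every opponent action, so it is strictly dominant.

X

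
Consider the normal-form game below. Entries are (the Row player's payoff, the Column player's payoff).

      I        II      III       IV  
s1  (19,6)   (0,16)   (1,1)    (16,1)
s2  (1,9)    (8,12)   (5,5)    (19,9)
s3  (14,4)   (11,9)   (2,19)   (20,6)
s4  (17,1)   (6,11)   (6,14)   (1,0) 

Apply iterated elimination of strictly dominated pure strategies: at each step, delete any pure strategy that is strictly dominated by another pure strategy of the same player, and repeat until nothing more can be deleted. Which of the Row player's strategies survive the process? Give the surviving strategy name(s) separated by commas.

s2, s3, s4

The Column player's strategy I is strictly dominated by II (s1: 16>6, s2: 12>9, s3: 9>4, s4: 11>1) and is removed.
For the Row player, s2 strictly dominates s1 on the remaining columns (II: 8>0, III: 5>1, IV: 19>16); eliminate s1.
Column IV is eliminated: II beats it against every remaining row (s2: 12>9, s3: 9>6, s4: 11>0).
Among the remaining strategies, none is strictly dominated by another pure strategy of the same player, so the elimination stops.
Surviving strategies — the Row player: {s2, s3, s4}; the Column player: {II, III}.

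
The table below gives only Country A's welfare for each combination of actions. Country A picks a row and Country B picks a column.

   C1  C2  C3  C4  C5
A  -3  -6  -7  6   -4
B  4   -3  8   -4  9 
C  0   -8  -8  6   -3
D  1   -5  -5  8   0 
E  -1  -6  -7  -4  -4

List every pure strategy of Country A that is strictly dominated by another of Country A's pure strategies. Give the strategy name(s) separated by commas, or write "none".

A: dominated, since D does at least as well everywhere (C1: 1>-3, C2: -5>-6, C3: -5>-7, C4: 8>6, C5: 0>-4).
Nothing dominates B: A at C1 (4>-3); C at C1 (4>0); D at C1 (4>1); E at C1 (4>-1).
C is strictly dominated by D (C1: 1>0, C2: -5>-8, C3: -5>-8, C4: 8>6, C5: 0>-3).
Nothing dominates D: A at C1 (1>-3); B at C4 (8>-4); C at C1 (1>0); E at C1 (1>-1).
E is strictly dominated by D (C1: 1>-1, C2: -5>-6, C3: -5>-7, C4: 8>-4, C5: 0>-4).

A, C, E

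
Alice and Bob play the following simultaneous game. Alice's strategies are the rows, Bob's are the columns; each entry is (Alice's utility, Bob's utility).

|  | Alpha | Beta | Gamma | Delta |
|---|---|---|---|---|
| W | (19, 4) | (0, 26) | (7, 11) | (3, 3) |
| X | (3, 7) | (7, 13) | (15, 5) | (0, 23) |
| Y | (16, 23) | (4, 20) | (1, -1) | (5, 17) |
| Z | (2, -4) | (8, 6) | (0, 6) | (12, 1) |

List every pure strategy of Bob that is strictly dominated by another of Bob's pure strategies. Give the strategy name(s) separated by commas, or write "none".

none

Alpha is not dominated — it holds its own against Beta at Y (23>20); Gamma at X (7>5); Delta at W (4>3).
Nothing dominates Beta: Alpha at W (26>4); Gamma at W (26>11); Delta at W (26>3).
Gamma is not dominated — it holds its own against Alpha at W (11>4); Beta at Z (6=6); Delta at W (11>3).
Delta is not dominated — it holds its own against Alpha at X (23>7); Beta at X (23>13); Gamma at X (23>5).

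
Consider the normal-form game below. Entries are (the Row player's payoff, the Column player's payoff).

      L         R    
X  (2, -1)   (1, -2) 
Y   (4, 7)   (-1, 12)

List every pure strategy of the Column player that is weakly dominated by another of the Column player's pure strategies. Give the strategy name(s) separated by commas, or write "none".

L is not dominated — it holds its own against R at X (-1>-2).
R: no other strategy beats it everywhere (L at Y (12>7)).

none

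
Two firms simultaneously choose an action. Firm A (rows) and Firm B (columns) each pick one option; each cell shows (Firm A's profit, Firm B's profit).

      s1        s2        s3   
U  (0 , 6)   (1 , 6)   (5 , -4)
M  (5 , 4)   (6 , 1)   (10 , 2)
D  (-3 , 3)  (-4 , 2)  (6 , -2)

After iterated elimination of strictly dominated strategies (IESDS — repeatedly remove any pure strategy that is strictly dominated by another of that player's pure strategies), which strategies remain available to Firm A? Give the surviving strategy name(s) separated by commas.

M

For Firm A, M strictly dominates U on the remaining columns (s1: 5>0, s2: 6>1, s3: 10>5); eliminate U.
For Firm A, M strictly dominates D on the remaining columns (s1: 5>-3, s2: 6>-4, s3: 10>6); eliminate D.
Column s2 is eliminated: s1 beats it against every remaining row (M: 4>1).
For Firm B, s1 strictly dominates s3 on the remaining rows (M: 4>2); eliminate s3.
Among the remaining strategies, none is strictly dominated by another pure strategy of the same player, so the elimination stops.
Surviving strategies — Firm A: {M}; Firm B: {s1}.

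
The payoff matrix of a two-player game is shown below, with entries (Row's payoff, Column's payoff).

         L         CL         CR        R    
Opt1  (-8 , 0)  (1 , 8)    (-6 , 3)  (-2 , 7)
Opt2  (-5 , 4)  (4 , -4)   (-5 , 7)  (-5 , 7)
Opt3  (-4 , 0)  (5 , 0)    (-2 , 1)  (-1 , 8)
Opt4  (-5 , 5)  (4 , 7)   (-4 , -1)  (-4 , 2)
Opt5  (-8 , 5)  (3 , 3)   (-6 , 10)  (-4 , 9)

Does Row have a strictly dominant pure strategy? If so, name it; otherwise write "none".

Opt3 vs Opt1: L: -4>-8, CL: 5>1, CR: -2>-6, R: -1>-2.
Opt3 vs Opt2: L: -4>-5, CL: 5>4, CR: -2>-5, R: -1>-5.
Opt3 vs Opt4: L: -4>-5, CL: 5>4, CR: -2>-4, R: -1>-4.
Opt3 vs Opt5: L: -4>-8, CL: 5>3, CR: -2>-6, R: -1>-4.
Opt3 strictly beats every other strategy against every opponent action, so it is strictly dominant.

Opt3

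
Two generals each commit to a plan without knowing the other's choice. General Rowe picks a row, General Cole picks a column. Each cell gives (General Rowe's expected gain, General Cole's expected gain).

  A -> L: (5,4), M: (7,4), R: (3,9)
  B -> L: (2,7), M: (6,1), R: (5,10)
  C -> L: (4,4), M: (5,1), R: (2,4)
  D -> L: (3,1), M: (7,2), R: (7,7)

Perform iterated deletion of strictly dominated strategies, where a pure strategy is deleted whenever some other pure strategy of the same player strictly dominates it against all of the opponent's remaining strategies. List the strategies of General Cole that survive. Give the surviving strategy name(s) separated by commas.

R

For General Rowe, D strictly dominates B on the remaining columns (L: 3>2, M: 7>6, R: 7>5); eliminate B.
General Rowe's strategy C is strictly dominated by A (L: 5>4, M: 7>5, R: 3>2) and is removed.
For General Cole, R strictly dominates L on the remaining rows (A: 9>4, D: 7>1); eliminate L.
For General Cole, R strictly dominates M on the remaining rows (A: 9>4, D: 7>2); eliminate M.
Row A is eliminated: D beats it against every remaining column (R: 7>3).
Among the remaining strategies, none is strictly dominated by another pure strategy of the same player, so the elimination stops.
Surviving strategies — General Rowe: {D}; General Cole: {R}.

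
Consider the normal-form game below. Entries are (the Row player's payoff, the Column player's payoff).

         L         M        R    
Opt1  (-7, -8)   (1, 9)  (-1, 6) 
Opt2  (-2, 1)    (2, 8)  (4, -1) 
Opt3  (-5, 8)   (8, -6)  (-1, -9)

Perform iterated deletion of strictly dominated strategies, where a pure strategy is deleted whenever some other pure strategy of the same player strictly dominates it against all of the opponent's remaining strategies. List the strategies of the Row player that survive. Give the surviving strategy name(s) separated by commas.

Opt2, Opt3

The Row player's strategy Opt1 is strictly dominated by Opt2 (L: -2>-7, M: 2>1, R: 4>-1) and is removed.
Column R is eliminated: L beats it against every remaining row (Opt2: 1>-1, Opt3: 8>-9).
Among the remaining strategies, none is strictly dominated by another pure strategy of the same player, so the elimination stops.
Surviving strategies — the Row player: {Opt2, Opt3}; the Column player: {L, M}.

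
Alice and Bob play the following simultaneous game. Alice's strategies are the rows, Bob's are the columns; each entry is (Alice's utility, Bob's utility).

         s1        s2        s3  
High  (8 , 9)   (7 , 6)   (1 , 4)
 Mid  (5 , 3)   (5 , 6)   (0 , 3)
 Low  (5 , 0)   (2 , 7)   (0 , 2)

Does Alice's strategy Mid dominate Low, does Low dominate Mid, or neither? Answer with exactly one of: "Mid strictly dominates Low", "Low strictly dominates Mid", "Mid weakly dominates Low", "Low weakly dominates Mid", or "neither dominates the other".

Mid weakly dominates Low

Mid's payoffs vs Low's, by Bob's action — s1: 5=5, s2: 5>2, s3: 0=0.
Mid is at least as good everywhere and strictly better somewhere (tied only at s1, s3), so Mid weakly but not strictly dominates Low.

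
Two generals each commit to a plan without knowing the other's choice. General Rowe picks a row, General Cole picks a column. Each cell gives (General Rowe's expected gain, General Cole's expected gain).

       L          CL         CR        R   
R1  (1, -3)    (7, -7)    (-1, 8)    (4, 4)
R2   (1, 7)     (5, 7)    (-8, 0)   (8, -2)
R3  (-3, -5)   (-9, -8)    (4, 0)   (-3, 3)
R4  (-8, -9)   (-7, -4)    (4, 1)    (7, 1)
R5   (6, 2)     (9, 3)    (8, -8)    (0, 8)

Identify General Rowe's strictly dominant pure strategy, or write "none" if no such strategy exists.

R1 fails to dominate R2 at L (1=1).
R2 fails to dominate R1 at L (1=1).
R3 fails to dominate R1 at L (-3<1).
R4 fails to dominate R1 at L (-8<1).
R5 fails to dominate R1 at R (0<4).
No single strategy dominates all the others.

none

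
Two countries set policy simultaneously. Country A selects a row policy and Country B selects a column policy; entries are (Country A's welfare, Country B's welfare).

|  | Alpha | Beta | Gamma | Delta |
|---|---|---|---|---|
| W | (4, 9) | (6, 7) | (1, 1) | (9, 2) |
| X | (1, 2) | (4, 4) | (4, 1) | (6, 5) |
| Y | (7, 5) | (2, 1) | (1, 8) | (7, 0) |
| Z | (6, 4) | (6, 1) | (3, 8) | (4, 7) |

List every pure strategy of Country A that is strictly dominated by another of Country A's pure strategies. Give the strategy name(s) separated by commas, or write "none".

Nothing dominates W: X at Alpha (4>1); Y at Beta (6>2); Z at Beta (6=6).
X is not dominated — it holds its own against W at Gamma (4>1); Y at Beta (4>2); Z at Gamma (4>3).
Y is not dominated — it holds its own against W at Alpha (7>4); X at Alpha (7>1); Z at Alpha (7>6).
Nothing dominates Z: W at Alpha (6>4); X at Alpha (6>1); Y at Beta (6>2).

none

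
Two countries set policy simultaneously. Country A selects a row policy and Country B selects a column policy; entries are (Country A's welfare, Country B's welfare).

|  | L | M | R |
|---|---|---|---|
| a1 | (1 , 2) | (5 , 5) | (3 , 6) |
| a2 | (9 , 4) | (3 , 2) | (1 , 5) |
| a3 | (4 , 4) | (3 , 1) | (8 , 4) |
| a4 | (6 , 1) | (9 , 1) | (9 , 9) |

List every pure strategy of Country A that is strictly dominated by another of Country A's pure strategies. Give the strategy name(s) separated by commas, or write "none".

a4 strictly dominates a1 — L: 6>1, M: 9>5, R: 9>3.
Nothing dominates a2: a1 at L (9>1); a3 at L (9>4); a4 at L (9>6).
a4 strictly dominates a3 — L: 6>4, M: 9>3, R: 9>8.
a4 is not dominated — it holds its own against a1 at L (6>1); a2 at M (9>3); a3 at L (6>4).

a1, a3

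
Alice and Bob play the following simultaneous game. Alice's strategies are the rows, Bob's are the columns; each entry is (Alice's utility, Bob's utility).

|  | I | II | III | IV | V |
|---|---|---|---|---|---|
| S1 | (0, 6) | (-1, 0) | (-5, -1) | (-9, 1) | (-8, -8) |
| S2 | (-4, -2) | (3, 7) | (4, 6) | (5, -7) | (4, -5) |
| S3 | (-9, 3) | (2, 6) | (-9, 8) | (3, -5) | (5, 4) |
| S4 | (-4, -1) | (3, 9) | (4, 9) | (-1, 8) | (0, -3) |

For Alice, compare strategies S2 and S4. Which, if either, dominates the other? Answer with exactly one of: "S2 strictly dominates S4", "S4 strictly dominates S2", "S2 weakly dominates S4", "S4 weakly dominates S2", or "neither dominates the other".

S2 weakly dominates S4

S2's payoffs vs S4's, by Bob's action — I: -4=-4, II: 3=3, III: 4=4, IV: 5>-1, V: 4>0.
S2 is at least as good everywhere and strictly better somewhere (tied only at I, II, III), so S2 weakly but not strictly dominates S4.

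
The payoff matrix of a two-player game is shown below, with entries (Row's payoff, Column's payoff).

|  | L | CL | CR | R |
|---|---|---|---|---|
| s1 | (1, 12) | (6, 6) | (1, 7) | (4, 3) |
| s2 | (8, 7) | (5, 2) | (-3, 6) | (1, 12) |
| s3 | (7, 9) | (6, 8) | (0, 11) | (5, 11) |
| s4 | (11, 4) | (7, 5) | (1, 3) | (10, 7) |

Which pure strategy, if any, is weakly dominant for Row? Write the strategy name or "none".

s4

s4 vs s1: L: 11>1, CL: 7>6, CR: 1=1, R: 10>4.
s4 vs s2: L: 11>8, CL: 7>5, CR: 1>-3, R: 10>1.
s4 vs s3: L: 11>7, CL: 7>6, CR: 1>0, R: 10>5.
s4 is at least as good as every other strategy against every opponent action, so it is weakly dominant.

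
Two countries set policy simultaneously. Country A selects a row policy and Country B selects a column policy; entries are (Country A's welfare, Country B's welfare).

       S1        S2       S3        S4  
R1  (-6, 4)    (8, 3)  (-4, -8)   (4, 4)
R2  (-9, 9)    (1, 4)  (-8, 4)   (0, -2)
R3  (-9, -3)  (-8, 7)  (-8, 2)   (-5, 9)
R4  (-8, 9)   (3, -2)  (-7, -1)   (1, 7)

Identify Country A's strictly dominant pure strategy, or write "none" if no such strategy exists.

R1

R1 vs R2: S1: -6>-9, S2: 8>1, S3: -4>-8, S4: 4>0.
R1 vs R3: S1: -6>-9, S2: 8>-8, S3: -4>-8, S4: 4>-5.
R1 vs R4: S1: -6>-8, S2: 8>3, S3: -4>-7, S4: 4>1.
R1 strictly beats every other strategy against every opponent action, so it is strictly dominant.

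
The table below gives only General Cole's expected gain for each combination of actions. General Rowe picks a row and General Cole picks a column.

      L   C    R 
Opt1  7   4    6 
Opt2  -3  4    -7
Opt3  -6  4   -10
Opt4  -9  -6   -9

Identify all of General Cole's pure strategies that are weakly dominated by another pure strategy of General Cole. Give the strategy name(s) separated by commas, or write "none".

R

Nothing dominates L: C at Opt1 (7>4); R at Opt1 (7>6).
C is not dominated — it holds its own against L at Opt2 (4>-3); R at Opt2 (4>-7).
R is weakly dominated by L (Opt1: 7>6, Opt2: -3>-7, Opt3: -6>-10, Opt4: -9=-9).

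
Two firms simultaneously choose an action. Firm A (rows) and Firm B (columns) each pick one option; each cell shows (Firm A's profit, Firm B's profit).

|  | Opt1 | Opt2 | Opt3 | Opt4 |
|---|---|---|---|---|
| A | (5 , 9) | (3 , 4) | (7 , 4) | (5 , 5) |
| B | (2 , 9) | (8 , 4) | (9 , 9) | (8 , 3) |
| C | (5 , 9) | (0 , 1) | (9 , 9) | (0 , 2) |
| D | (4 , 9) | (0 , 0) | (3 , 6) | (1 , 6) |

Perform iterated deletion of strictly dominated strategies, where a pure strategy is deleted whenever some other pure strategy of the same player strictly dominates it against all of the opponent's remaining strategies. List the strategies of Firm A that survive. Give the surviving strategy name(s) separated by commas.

Firm A's strategy D is strictly dominated by A (Opt1: 5>4, Opt2: 3>0, Opt3: 7>3, Opt4: 5>1) and is removed.
For Firm B, Opt1 strictly dominates Opt2 on the remaining rows (A: 9>4, B: 9>4, C: 9>1); eliminate Opt2.
Firm B's strategy Opt4 is strictly dominated by Opt1 (A: 9>5, B: 9>3, C: 9>2) and is removed.
Among the remaining strategies, none is strictly dominated by another pure strategy of the same player, so the elimination stops.
Surviving strategies — Firm A: {A, B, C}; Firm B: {Opt1, Opt3}.

A, B, C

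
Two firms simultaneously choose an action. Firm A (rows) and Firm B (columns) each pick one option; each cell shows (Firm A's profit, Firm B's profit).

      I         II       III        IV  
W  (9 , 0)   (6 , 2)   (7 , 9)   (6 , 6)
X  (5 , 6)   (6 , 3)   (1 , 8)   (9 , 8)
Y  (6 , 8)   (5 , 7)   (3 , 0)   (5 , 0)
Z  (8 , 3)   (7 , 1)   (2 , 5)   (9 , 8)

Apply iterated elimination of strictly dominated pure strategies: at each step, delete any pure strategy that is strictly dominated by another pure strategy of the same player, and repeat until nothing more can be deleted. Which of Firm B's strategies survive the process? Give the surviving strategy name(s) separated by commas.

III, IV

For Firm A, W strictly dominates Y on the remaining columns (I: 9>6, II: 6>5, III: 7>3, IV: 6>5); eliminate Y.
Firm B's strategy I is strictly dominated by III (W: 9>0, X: 8>6, Z: 5>3) and is removed.
Column II is eliminated: III beats it against every remaining row (W: 9>2, X: 8>3, Z: 5>1).
Among the remaining strategies, none is strictly dominated by another pure strategy of the same player, so the elimination stops.
Surviving strategies — Firm A: {W, X, Z}; Firm B: {III, IV}.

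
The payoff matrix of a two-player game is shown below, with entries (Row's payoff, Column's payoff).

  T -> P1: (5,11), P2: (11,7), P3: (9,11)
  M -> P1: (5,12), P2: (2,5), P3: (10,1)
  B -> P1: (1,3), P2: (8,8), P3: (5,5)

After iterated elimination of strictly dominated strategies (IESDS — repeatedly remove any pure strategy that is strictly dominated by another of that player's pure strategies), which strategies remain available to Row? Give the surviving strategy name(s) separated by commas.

Row's strategy B is strictly dominated by T (P1: 5>1, P2: 11>8, P3: 9>5) and is removed.
Column's strategy P2 is strictly dominated by P1 (T: 11>7, M: 12>5) and is removed.
Among the remaining strategies, none is strictly dominated by another pure strategy of the same player, so the elimination stops.
Surviving strategies — Row: {T, M}; Column: {P1, P3}.

T, M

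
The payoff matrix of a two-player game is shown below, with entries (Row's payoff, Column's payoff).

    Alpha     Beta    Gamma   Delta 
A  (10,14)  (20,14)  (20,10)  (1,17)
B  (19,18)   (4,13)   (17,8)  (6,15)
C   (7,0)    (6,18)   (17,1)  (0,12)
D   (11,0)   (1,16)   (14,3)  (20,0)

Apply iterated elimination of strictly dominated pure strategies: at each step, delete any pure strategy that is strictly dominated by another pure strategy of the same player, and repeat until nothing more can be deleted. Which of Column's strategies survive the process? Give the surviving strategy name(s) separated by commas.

Row's strategy C is strictly dominated by A (Alpha: 10>7, Beta: 20>6, Gamma: 20>17, Delta: 1>0) and is removed.
For Column, Beta strictly dominates Gamma on the remaining rows (A: 14>10, B: 13>8, D: 16>3); eliminate Gamma.
Among the remaining strategies, none is strictly dominated by another pure strategy of the same player, so the elimination stops.
Surviving strategies — Row: {A, B, D}; Column: {Alpha, Beta, Delta}.

Alpha, Beta, Delta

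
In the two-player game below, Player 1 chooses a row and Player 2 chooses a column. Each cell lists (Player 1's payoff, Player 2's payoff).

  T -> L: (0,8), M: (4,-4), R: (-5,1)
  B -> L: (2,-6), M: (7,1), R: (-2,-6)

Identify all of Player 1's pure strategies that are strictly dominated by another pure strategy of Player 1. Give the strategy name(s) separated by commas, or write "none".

T: dominated, since B does at least as well everywhere (L: 2>0, M: 7>4, R: -2>-5).
B is not dominated — it holds its own against T at L (2>0).

T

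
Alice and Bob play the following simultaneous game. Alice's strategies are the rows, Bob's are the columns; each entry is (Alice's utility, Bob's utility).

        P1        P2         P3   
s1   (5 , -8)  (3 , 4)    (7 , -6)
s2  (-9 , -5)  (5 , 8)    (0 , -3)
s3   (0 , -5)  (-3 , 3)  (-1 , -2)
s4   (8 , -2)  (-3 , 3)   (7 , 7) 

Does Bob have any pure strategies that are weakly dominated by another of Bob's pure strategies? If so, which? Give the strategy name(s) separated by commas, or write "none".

P2 weakly dominates P1 — s1: 4>-8, s2: 8>-5, s3: 3>-5, s4: 3>-2.
P2 is not dominated — it holds its own against P1 at s1 (4>-8); P3 at s1 (4>-6).
P3: no other strategy beats it everywhere (P1 at s1 (-6>-8); P2 at s4 (7>3)).

P1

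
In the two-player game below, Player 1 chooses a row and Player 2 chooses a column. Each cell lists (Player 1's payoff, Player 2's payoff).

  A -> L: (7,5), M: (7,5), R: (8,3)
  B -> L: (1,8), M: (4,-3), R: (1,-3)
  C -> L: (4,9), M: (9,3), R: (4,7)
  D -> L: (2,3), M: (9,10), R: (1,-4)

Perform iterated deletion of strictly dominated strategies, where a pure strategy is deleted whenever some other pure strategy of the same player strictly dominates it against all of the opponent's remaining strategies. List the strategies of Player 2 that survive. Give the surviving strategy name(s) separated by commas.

Row B is eliminated: A beats it against every remaining column (L: 7>1, M: 7>4, R: 8>1).
Column R is eliminated: L beats it against every remaining row (A: 5>3, C: 9>7, D: 3>-4).
Among the remaining strategies, none is strictly dominated by another pure strategy of the same player, so the elimination stops.
Surviving strategies — Player 1: {A, C, D}; Player 2: {L, M}.

L, M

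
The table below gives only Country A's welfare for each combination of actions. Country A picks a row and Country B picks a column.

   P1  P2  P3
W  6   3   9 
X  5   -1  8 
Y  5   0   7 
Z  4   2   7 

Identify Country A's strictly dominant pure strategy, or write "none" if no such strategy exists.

W vs X: P1: 6>5, P2: 3>-1, P3: 9>8.
W vs Y: P1: 6>5, P2: 3>0, P3: 9>7.
W vs Z: P1: 6>4, P2: 3>2, P3: 9>7.
W strictly beats every other strategy against every opponent action, so it is strictly dominant.

W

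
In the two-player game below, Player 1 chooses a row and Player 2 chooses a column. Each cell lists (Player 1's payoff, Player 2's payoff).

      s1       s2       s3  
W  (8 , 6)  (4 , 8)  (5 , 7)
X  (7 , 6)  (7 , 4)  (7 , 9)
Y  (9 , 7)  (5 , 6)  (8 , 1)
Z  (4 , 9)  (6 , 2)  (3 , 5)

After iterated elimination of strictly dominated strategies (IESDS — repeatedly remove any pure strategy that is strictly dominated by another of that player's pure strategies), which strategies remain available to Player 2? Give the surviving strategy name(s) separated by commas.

Player 1's strategy W is strictly dominated by Y (s1: 9>8, s2: 5>4, s3: 8>5) and is removed.
Row Z is eliminated: X beats it against every remaining column (s1: 7>4, s2: 7>6, s3: 7>3).
Column s2 is eliminated: s1 beats it against every remaining row (X: 6>4, Y: 7>6).
Player 1's strategy X is strictly dominated by Y (s1: 9>7, s3: 8>7) and is removed.
Player 2's strategy s3 is strictly dominated by s1 (Y: 7>1) and is removed.
Among the remaining strategies, none is strictly dominated by another pure strategy of the same player, so the elimination stops.
Surviving strategies — Player 1: {Y}; Player 2: {s1}.

s1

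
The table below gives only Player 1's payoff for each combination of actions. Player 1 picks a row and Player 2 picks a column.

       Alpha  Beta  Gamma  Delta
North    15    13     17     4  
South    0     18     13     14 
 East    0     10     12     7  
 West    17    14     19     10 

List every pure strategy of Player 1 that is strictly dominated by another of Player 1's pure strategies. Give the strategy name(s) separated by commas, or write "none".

North is strictly dominated by West (Alpha: 17>15, Beta: 14>13, Gamma: 19>17, Delta: 10>4).
South: no other strategy beats it everywhere (North at Beta (18>13); East at Alpha (0=0); West at Beta (18>14)).
East: dominated, since West does at least as well everywhere (Alpha: 17>0, Beta: 14>10, Gamma: 19>12, Delta: 10>7).
West is not dominated — it holds its own against North at Alpha (17>15); South at Alpha (17>0); East at Alpha (17>0).

North, East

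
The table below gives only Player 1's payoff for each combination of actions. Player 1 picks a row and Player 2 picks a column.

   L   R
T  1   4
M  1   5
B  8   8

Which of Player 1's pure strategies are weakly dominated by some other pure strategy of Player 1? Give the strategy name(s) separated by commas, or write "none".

T, M

M weakly dominates T — L: 1=1, R: 5>4.
B weakly dominates M — L: 8>1, R: 8>5.
B is not dominated — it holds its own against T at L (8>1); M at L (8>1).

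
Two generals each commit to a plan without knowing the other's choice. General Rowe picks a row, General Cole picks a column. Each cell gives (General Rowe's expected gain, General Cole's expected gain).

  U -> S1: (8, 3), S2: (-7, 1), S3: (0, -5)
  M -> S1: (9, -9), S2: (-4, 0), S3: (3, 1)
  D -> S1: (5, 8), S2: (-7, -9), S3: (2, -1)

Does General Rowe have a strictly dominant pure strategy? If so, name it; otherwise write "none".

M vs U: S1: 9>8, S2: -4>-7, S3: 3>0.
M vs D: S1: 9>5, S2: -4>-7, S3: 3>2.
M strictly beats every other strategy against every opponent action, so it is strictly dominant.

M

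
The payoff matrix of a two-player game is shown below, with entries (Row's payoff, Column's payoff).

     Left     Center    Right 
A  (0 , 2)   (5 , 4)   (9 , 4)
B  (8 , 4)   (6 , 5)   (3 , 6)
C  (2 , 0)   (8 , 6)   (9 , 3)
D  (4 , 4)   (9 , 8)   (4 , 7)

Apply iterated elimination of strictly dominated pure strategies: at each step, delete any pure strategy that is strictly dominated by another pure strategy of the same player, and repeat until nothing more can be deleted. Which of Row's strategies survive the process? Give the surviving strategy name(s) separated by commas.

Column Left is eliminated: Center beats it against every remaining row (A: 4>2, B: 5>4, C: 6>0, D: 8>4).
For Row, C strictly dominates B on the remaining columns (Center: 8>6, Right: 9>3); eliminate B.
Among the remaining strategies, none is strictly dominated by another pure strategy of the same player, so the elimination stops.
Surviving strategies — Row: {A, C, D}; Column: {Center, Right}.

A, C, D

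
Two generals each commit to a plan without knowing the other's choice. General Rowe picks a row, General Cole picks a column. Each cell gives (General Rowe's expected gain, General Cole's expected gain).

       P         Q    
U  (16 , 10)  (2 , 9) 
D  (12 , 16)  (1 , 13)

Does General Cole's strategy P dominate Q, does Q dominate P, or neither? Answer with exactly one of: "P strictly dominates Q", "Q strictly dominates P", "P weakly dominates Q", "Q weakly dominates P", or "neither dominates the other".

Compare P to Q across every action of General Rowe: U: 10>9, D: 16>13.
P gives a strictly higher payoff against every action of General Rowe, so P strictly dominates Q.

P strictly dominates Q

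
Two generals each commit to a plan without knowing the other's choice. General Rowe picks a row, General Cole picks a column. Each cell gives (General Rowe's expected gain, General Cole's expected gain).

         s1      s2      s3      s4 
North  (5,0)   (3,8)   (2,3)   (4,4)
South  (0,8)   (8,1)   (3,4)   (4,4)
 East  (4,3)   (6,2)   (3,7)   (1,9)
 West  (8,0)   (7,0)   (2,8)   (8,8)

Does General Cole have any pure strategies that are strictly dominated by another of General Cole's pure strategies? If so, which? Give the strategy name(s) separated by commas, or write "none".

none

s1: no other strategy beats it everywhere (s2 at South (8>1); s3 at South (8>4); s4 at South (8>4)).
s2 is not dominated — it holds its own against s1 at North (8>0); s3 at North (8>3); s4 at North (8>4).
s3 is not dominated — it holds its own against s1 at North (3>0); s2 at South (4>1); s4 at South (4=4).
s4: no other strategy beats it everywhere (s1 at North (4>0); s2 at South (4>1); s3 at North (4>3)).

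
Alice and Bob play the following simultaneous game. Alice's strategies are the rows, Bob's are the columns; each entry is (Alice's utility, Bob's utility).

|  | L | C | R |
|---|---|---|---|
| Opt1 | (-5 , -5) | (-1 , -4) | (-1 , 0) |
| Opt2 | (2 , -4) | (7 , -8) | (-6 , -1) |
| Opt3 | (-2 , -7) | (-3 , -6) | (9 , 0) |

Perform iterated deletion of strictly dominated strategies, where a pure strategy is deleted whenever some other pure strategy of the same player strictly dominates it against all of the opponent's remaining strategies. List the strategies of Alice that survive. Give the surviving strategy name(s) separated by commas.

Opt3

Bob's strategy L is strictly dominated by R (Opt1: 0>-5, Opt2: -1>-4, Opt3: 0>-7) and is removed.
For Bob, R strictly dominates C on the remaining rows (Opt1: 0>-4, Opt2: -1>-8, Opt3: 0>-6); eliminate C.
For Alice, Opt3 strictly dominates Opt1 on the remaining columns (R: 9>-1); eliminate Opt1.
Row Opt2 is eliminated: Opt3 beats it against every remaining column (R: 9>-6).
Among the remaining strategies, none is strictly dominated by another pure strategy of the same player, so the elimination stops.
Surviving strategies — Alice: {Opt3}; Bob: {R}.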